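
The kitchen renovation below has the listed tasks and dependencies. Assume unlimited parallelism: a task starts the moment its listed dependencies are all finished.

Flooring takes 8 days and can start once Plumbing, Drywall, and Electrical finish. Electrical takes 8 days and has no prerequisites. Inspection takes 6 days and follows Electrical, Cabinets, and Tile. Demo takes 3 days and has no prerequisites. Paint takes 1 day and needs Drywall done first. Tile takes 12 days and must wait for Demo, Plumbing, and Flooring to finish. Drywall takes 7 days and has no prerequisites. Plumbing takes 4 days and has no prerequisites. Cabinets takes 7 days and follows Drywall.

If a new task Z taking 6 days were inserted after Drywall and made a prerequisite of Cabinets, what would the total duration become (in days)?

34

Originally the plan takes 34 days.
With Z inserted, Cabinets now waits for max(Drywall, Z).
New critical path: Electrical→Flooring→Tile→Inspection = 8+8+12+6 = 34 ⇒ 34 days.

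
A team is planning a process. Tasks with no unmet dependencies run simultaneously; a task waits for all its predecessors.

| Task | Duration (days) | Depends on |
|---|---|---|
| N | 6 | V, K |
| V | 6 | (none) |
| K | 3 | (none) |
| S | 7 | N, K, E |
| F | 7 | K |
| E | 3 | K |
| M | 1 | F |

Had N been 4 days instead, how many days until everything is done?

Actual critical path: V→N→S = 6+6+7 = 19 ⇒ 19 days.
N is on the critical path; changing it to 4 makes that path 17 days.
That remains the longest chain; total 17 days.

17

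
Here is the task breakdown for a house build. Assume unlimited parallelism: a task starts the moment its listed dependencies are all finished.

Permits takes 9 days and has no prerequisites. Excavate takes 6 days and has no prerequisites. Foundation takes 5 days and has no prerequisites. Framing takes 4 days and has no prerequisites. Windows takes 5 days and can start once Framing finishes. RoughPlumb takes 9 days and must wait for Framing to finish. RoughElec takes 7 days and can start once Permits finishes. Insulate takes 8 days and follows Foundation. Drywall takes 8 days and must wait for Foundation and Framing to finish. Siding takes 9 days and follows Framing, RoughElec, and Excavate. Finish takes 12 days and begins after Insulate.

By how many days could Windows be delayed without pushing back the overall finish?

16

The longest chain is Permits→RoughElec→Siding = 9+7+9 = 25; overall finish 25 days.
Longest path through Windows: 9 days (earliest finish 9, latest finish 25).
Slack of Windows = 20 − 4 = 16 days.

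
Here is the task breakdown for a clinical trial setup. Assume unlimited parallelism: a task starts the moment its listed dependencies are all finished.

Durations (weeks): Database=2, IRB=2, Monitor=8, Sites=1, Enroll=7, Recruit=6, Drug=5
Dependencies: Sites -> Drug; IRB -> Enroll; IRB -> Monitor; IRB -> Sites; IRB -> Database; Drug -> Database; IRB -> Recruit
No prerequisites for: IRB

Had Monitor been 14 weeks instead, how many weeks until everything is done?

16

Baseline: IRB→Monitor = 2+8 = 10 → 10 weeks.
Monitor lies on that path, so at 14 weeks the path becomes 16 weeks.
No other chain overtakes it, so the finish is 16 weeks.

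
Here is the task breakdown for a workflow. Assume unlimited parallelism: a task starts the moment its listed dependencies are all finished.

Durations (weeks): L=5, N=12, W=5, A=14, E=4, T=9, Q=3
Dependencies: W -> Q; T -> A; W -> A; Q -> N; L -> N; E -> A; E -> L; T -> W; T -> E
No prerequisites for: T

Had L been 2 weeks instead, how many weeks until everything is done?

29

The binding path is T→E→L→N = 9+4+5+12 = 30; finish at 30 weeks.
L lies on that path, so at 2 weeks the path becomes 27 weeks.
New critical path: T→W→Q→N = 9+5+3+12 = 29 ⇒ 29 weeks.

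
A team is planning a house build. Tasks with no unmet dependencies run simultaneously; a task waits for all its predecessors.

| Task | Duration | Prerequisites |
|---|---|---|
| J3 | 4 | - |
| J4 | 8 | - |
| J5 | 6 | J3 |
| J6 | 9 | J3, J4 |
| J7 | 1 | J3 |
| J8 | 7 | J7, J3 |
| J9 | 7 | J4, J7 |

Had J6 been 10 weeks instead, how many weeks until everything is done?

Baseline: J4→J6 = 8+9 = 17 → 17 weeks.
J6 lies on that path, so at 10 weeks the path becomes 18 weeks.
No other chain overtakes it, so the finish is 18 weeks.

18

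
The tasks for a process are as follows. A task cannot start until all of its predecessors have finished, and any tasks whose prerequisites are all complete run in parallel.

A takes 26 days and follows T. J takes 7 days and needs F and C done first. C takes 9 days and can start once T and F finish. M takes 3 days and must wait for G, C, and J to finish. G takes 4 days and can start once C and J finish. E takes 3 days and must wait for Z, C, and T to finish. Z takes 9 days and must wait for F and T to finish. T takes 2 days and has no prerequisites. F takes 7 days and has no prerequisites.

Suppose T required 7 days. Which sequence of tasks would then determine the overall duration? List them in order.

As given, the longest chain is F→C→J→G→M = 7+9+7+4+3 = 30, so the finish is 30 days.
T has 2 days of float (longest path through it is 28).
Now T→A = 7+26 = 33 is longest, so the finish becomes 33 days.

T, A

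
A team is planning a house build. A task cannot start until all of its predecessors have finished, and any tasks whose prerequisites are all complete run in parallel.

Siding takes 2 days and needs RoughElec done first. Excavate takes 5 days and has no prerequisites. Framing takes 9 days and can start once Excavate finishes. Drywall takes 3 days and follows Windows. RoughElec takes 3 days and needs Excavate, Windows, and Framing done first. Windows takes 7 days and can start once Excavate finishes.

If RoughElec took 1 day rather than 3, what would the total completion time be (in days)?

17

Critical path before the change: Excavate→Framing→RoughElec→Siding = 5+9+3+2 = 19 giving 19 days.
RoughElec lies on that path, so at 1 day the path becomes 17 days.
No other chain overtakes it, so the finish is 17 days.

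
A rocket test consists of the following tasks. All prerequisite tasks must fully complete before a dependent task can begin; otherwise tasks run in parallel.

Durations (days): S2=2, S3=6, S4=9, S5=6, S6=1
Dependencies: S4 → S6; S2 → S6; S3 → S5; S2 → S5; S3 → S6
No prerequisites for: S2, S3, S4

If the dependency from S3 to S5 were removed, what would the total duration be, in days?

Original critical path: S3→S5 = 6+6 = 12 ⇒ 12 days.
Without S3→S5, S5's earliest start moves from 6 to 2.
The longest chain is now S4→S6 = 9+1 = 10, so the plan takes 10 days.

10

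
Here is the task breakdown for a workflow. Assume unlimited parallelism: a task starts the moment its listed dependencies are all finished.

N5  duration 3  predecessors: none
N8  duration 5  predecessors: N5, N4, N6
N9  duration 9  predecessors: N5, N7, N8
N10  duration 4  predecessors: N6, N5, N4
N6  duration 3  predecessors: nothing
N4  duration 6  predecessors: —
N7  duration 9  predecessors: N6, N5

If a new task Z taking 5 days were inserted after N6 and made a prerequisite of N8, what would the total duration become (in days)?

Originally the schedule takes 21 days.
With Z inserted, N8 now waits for max(N5, N4, N6, Z).
New critical path: N6→Z→N8→N9 = 3+5+5+9 = 22 ⇒ 22 days.

22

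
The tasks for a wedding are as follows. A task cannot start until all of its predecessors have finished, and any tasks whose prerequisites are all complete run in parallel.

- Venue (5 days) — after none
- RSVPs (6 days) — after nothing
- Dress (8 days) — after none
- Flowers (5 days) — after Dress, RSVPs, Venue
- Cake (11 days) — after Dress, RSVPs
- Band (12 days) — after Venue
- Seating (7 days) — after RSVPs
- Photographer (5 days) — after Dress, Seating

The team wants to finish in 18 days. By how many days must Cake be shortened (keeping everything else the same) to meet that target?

1

Current finish: 19 days; target: 18.
Cake is on every critical path, so each day cut from Cake cuts the finish by one (this holds down to a finish of 18).
Need 19 − 18 = 1 day off Cake → Cake becomes 10 days, finish becomes 18.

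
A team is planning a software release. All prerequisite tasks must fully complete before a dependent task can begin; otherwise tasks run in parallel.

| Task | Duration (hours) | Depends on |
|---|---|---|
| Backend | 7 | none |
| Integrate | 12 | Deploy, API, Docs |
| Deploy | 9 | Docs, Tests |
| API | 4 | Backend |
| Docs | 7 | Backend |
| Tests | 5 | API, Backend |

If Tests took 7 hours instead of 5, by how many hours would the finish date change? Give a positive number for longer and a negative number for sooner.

Baseline: Backend→API→Tests→Deploy→Integrate = 7+4+5+9+12 = 37 → 37 hours.
Tests is on the critical path; changing it to 7 makes that path 39 hours.
That remains the longest chain; total 39 hours.
Change in finish: 39 − 37 = +2 hours.

2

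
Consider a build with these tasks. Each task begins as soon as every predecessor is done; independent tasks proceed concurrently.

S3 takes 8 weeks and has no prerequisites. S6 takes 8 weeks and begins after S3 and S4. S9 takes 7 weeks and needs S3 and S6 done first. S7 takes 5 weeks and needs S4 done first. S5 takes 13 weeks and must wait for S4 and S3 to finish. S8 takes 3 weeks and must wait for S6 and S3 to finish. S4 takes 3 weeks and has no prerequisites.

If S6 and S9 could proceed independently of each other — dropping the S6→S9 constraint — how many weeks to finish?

With the dependency in place, S3→S6→S9 = 8+8+7 = 23 sets the finish at 23 weeks.
Without S6→S9, S9's earliest start moves from 16 to 8.
After: S3→S5 = 8+13 = 21 → 21 weeks.

21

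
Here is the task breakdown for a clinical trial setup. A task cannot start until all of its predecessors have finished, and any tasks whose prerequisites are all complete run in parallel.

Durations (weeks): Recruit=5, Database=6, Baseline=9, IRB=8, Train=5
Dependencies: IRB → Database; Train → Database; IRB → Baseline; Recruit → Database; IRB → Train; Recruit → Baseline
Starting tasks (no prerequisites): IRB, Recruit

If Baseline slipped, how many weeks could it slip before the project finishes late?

2

IRB→Train→Database = 8+5+6 = 19 sets the makespan at 19 weeks.
Longest path through Baseline: 17 weeks (earliest finish 17, latest finish 19).
Slack of Baseline = 10 − 8 = 2 weeks.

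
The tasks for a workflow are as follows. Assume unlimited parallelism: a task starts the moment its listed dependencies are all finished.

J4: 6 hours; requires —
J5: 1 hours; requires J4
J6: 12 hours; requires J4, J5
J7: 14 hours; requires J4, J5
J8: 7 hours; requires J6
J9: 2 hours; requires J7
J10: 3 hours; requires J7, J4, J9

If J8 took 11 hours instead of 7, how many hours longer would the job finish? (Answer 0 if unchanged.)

4

Critical path before the change: J4→J5→J6→J8 = 6+1+12+7 = 26 giving 26 hours.
Since J8 is critical, the +4 change carries straight to that chain (now 30 hours).
No other chain overtakes it, so the finish is 30 hours.
Change in finish: 30 − 26 = +4 hours.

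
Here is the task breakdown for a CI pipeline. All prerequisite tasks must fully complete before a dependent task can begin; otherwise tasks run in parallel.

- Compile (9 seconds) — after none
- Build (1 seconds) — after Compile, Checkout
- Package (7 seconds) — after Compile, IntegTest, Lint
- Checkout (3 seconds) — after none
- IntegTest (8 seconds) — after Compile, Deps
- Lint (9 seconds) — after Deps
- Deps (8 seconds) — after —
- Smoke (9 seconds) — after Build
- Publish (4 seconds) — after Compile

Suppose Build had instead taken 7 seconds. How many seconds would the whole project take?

Critical path before the change: Deps→Lint→Package = 8+9+7 = 24 giving 24 seconds.
Build has 5 seconds of float (longest path through it is 19).
New critical path: Compile→Build→Smoke = 9+7+9 = 25 ⇒ 25 seconds.

25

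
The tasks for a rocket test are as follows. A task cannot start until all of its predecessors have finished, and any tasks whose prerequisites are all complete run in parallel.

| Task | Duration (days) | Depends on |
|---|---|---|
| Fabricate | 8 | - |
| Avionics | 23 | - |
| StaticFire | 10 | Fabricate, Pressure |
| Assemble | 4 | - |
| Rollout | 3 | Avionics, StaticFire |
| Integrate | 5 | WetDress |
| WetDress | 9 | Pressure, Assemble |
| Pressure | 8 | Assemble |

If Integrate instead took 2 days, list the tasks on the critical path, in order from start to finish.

Avionics, Rollout

The binding path is Assemble→Pressure→WetDress→Integrate = 4+8+9+5 = 26; finish at 26 days.
Integrate lies on that path, so at 2 days the path becomes 23 days.
New critical path: Avionics→Rollout = 23+3 = 26 ⇒ 26 days.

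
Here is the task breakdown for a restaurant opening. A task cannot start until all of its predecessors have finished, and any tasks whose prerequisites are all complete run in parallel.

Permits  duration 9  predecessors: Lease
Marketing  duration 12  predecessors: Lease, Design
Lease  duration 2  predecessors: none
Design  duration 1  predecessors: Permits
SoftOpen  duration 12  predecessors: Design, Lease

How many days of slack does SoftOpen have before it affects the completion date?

Lease→Permits→Design→Marketing = 2+9+1+12 = 24 sets the makespan at 24 days.
Longest path through SoftOpen: 24 days (earliest finish 24, latest finish 24).
Slack of SoftOpen = 12 − 12 = 0 days.

0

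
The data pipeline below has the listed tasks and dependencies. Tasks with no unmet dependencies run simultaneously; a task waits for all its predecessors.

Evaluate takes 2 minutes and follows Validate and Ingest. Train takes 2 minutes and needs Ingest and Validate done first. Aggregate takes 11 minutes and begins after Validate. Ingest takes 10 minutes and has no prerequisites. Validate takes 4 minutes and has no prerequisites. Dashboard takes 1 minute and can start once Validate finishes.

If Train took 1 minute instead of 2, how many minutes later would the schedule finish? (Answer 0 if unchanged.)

0

As given, the longest chain is Validate→Aggregate = 4+11 = 15, so the finish is 15 minutes.
The longest path through Train is only 12 minutes, so Train has float 3.
The critical path is still Validate→Aggregate; finish is now 15 minutes.
Change in finish: 15 − 15 = +0 minutes.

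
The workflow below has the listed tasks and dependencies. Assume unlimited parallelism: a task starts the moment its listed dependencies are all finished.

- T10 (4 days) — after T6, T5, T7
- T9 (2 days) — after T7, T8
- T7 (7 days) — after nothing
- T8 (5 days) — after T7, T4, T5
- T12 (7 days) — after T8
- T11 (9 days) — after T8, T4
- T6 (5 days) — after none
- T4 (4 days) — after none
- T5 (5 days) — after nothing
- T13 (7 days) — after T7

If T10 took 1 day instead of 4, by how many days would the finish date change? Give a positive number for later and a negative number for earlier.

0

Baseline: T7→T8→T11 = 7+5+9 = 21 → 21 days.
T10 has 10 days of float (longest path through it is 11).
The critical path is still T7→T8→T11; finish is now 21 days.
Change in finish: 21 − 21 = +0 days.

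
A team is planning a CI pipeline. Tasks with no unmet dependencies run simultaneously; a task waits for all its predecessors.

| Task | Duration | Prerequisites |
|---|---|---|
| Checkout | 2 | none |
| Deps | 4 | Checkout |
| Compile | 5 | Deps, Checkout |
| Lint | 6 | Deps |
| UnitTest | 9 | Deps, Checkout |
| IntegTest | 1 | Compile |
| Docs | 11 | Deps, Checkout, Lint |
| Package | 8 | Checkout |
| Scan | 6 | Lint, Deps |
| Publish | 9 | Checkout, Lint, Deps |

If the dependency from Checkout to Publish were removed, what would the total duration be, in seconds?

With the dependency in place, Checkout→Deps→Lint→Docs = 2+4+6+11 = 23 sets the finish at 23 seconds.
Dropping Checkout→Publish doesn't change Publish's earliest start (12); another predecessor still binds.
New critical path: Checkout→Deps→Lint→Docs = 2+4+6+11 = 23 ⇒ 23 seconds.

23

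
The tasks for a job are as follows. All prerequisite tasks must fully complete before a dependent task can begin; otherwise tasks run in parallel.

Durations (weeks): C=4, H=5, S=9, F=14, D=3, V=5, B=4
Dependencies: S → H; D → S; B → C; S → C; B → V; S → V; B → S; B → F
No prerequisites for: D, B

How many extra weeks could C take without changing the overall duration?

1

The longest chain is B→S→V = 4+9+5 = 18; overall finish 18 weeks.
The longest chain containing C totals 17 weeks.
So C can slip 18 − 17 = 1 week.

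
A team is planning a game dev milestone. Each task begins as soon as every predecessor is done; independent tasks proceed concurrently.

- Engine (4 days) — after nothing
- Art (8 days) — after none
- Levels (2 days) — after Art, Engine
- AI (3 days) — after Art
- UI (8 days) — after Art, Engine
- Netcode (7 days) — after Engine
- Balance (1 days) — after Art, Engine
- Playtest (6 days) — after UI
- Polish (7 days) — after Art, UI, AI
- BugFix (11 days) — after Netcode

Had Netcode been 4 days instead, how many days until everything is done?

23

Critical path before the change: Art→UI→Polish = 8+8+7 = 23 giving 23 days.
Netcode is off the critical path — its longest chain is 22 days, giving 1 of slack.
The critical path is still Art→UI→Polish; finish is now 23 days.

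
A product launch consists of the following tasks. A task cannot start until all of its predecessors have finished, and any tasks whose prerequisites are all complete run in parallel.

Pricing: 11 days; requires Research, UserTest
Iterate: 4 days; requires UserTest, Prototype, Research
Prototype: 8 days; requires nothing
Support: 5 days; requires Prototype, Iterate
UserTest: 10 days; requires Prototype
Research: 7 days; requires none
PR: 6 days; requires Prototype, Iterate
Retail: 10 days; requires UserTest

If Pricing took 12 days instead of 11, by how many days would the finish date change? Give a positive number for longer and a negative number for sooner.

Actual critical path: Prototype→UserTest→Pricing = 8+10+11 = 29 ⇒ 29 days.
Pricing is on the critical path; changing it to 12 makes that path 30 days.
The critical path is still Prototype→UserTest→Pricing; finish is now 30 days.
Change in finish: 30 − 29 = +1 days.

1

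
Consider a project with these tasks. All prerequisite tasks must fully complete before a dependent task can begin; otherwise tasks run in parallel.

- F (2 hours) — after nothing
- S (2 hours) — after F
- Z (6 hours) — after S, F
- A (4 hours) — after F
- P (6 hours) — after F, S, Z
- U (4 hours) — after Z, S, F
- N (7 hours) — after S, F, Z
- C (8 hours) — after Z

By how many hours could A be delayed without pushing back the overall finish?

Critical path: F→S→Z→C = 2+2+6+8 = 18, so the finish is 18 hours.
A finishes as early as 6 and must finish by 18.
Slack of A = 14 − 2 = 12 hours.

12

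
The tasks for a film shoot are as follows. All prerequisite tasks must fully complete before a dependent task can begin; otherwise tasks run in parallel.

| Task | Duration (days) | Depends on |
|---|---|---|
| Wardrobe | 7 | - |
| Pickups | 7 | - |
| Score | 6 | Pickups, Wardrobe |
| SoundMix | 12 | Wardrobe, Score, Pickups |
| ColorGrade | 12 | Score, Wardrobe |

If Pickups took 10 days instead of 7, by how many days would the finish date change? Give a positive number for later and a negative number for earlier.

3

As given, the longest chain is Pickups→Score→SoundMix = 7+6+12 = 25, so the finish is 25 days.
Pickups lies on that path, so at 10 days the path becomes 28 days.
No other chain overtakes it, so the finish is 28 days.
Change in finish: 28 − 25 = +3 days.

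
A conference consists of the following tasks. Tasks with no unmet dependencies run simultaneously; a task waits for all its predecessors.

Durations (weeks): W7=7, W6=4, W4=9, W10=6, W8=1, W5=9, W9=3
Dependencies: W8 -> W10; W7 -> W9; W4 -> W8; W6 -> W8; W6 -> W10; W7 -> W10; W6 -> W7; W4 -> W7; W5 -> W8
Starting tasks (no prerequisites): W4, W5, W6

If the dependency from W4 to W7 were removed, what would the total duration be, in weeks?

17

Before: longest chain W4→W7→W10 = 9+7+6 = 22, finish 22.
Without W4→W7, W7's earliest start moves from 9 to 4.
New critical path: W6→W7→W10 = 4+7+6 = 17 ⇒ 17 weeks.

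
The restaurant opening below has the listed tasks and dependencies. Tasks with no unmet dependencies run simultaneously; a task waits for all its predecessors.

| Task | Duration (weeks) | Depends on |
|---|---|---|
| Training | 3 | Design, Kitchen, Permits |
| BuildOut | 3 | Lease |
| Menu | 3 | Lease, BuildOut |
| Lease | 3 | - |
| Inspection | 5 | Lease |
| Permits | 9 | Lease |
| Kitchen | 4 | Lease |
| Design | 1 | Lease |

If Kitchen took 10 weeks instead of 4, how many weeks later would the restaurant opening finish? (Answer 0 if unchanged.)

Critical path before the change: Lease→Permits→Training = 3+9+3 = 15 giving 15 weeks.
Kitchen has 5 weeks of float (longest path through it is 10).
New critical path: Lease→Kitchen→Training = 3+10+3 = 16 ⇒ 16 weeks.
Change in finish: 16 − 15 = +1 weeks.

1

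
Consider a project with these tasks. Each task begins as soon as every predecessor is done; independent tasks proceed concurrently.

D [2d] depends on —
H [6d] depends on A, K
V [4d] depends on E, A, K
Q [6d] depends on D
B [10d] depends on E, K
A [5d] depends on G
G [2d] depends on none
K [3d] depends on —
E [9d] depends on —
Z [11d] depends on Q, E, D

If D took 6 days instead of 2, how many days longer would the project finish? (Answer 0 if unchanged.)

3

Actual critical path: E→Z = 9+11 = 20 ⇒ 20 days.
D is off the critical path — its longest chain is 19 days, giving 1 of slack.
Now D→Q→Z = 6+6+11 = 23 is longest, so the finish becomes 23 days.
Change in finish: 23 − 20 = +3 days.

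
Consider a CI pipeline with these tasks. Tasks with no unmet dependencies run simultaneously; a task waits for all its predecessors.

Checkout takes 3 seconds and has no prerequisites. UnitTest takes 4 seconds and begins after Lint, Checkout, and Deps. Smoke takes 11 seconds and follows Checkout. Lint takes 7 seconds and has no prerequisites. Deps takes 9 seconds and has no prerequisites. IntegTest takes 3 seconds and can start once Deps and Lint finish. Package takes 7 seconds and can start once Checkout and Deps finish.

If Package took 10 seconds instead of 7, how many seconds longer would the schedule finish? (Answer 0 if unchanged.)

Baseline: Deps→Package = 9+7 = 16 → 16 seconds.
Package lies on that path, so at 10 seconds the path becomes 19 seconds.
The critical path is still Deps→Package; finish is now 19 seconds.
Change in finish: 19 − 16 = +3 seconds.

3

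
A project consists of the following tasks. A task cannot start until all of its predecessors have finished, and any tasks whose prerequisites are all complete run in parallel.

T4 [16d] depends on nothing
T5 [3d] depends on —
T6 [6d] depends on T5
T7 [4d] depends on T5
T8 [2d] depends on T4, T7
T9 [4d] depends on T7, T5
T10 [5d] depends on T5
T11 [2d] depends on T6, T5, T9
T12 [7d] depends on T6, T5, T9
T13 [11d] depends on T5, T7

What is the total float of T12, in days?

0

T4→T8 = 16+2 = 18 sets the makespan at 18 days.
The longest chain containing T12 totals 18 days.
Float = 18 − 18 = 0.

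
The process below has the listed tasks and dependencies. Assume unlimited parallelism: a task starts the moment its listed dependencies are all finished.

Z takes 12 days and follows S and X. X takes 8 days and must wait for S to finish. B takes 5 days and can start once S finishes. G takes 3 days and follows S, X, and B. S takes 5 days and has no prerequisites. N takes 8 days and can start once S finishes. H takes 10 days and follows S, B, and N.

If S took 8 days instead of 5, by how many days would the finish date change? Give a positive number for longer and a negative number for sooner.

3

The binding path is S→X→Z = 5+8+12 = 25; finish at 25 days.
Since S is critical, the +3 change carries straight to that chain (now 28 days).
The critical path is still S→X→Z; finish is now 28 days.
Change in finish: 28 − 25 = +3 days.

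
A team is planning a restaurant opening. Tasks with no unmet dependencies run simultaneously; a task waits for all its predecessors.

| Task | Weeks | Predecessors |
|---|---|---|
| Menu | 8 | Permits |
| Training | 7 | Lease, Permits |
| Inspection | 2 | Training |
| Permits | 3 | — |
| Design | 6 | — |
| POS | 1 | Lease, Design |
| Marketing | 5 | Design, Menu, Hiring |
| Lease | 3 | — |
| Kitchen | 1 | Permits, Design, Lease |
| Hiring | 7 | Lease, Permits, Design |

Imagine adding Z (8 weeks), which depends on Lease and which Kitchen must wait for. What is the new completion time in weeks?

Originally the schedule takes 18 weeks.
With Z inserted, Kitchen now waits for max(Permits, Design, Lease, Z).
New critical path: Design→Hiring→Marketing = 6+7+5 = 18 ⇒ 18 weeks.

18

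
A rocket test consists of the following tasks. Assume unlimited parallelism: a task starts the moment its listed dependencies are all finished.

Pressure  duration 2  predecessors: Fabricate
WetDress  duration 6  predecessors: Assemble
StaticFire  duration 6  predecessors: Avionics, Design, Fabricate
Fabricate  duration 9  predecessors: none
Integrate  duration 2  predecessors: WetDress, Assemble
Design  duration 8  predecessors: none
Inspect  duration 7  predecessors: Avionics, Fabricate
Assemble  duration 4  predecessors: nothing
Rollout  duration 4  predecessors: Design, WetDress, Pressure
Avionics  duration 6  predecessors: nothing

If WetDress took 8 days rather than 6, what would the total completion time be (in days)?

The binding path is Fabricate→Inspect = 9+7 = 16; finish at 16 days.
WetDress has 2 days of float (longest path through it is 14).
The critical path is still Fabricate→Inspect; finish is now 16 days.

16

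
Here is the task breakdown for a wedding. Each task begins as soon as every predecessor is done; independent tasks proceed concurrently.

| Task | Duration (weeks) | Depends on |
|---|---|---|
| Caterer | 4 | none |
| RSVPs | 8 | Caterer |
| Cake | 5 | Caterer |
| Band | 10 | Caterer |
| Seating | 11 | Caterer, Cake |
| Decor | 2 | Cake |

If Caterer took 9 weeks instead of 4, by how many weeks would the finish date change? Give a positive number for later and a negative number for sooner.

5

The binding path is Caterer→Cake→Seating = 4+5+11 = 20; finish at 20 weeks.
Caterer lies on that path, so at 9 weeks the path becomes 25 weeks.
No other chain overtakes it, so the finish is 25 weeks.
Change in finish: 25 − 20 = +5 weeks.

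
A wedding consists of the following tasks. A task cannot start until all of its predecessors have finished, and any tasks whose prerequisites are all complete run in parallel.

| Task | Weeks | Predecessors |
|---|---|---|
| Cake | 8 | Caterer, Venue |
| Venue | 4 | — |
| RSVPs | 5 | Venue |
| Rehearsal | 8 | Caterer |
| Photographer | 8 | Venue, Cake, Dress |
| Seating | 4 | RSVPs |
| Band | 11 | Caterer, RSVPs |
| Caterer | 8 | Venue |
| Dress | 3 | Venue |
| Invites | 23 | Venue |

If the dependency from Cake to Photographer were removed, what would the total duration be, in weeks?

With the dependency in place, Venue→Caterer→Cake→Photographer = 4+8+8+8 = 28 sets the finish at 28 weeks.
Without Cake→Photographer, Photographer's earliest start moves from 20 to 7.
The longest chain is now Venue→Invites = 4+23 = 27, so the wedding takes 27 weeks.

27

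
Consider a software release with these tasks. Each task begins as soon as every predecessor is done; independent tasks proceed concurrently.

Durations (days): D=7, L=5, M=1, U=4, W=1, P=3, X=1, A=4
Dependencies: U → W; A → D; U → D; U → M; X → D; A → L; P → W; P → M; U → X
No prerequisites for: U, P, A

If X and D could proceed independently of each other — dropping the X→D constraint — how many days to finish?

With the dependency in place, U→X→D = 4+1+7 = 12 sets the finish at 12 days.
Without X→D, D's earliest start moves from 5 to 4.
After: U→D = 4+7 = 11 → 11 days.

11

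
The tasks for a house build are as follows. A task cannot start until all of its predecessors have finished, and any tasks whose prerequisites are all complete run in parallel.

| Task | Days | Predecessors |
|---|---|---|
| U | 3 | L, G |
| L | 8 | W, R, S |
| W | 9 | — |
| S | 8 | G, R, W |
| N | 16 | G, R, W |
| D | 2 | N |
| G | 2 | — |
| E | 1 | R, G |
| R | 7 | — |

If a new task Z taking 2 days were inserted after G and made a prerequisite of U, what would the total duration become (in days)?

Originally the project takes 28 days.
With Z inserted, U now waits for max(L, G, Z).
New critical path: W→S→L→U = 9+8+8+3 = 28 ⇒ 28 days.

28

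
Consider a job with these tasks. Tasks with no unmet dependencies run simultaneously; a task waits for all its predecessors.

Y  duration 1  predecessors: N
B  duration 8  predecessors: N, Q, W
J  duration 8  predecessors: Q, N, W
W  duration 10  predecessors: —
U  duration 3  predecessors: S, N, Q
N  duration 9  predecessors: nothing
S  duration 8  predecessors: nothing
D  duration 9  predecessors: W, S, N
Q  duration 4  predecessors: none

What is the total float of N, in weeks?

1

W→D = 10+9 = 19 sets the makespan at 19 weeks.
The longest chain containing N totals 18 weeks.
Slack of N = 1 − 0 = 1 week.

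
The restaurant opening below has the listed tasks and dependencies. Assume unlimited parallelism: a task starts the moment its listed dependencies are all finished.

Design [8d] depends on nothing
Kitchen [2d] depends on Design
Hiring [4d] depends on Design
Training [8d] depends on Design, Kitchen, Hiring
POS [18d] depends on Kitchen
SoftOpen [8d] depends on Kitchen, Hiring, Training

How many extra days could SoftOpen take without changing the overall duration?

Design→Kitchen→POS = 8+2+18 = 28 sets the makespan at 28 days.
Longest path through SoftOpen: 28 days (earliest finish 28, latest finish 28).
Slack of SoftOpen = 20 − 20 = 0 days.

0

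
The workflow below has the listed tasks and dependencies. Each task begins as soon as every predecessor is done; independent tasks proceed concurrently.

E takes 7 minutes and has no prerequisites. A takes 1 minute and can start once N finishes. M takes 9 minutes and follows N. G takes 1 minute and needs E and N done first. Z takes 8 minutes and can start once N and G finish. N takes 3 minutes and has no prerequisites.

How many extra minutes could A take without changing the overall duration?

The longest chain is E→G→Z = 7+1+8 = 16; overall finish 16 minutes.
Longest path through A: 4 minutes (earliest finish 4, latest finish 16).
Float = 16 − 4 = 12.

12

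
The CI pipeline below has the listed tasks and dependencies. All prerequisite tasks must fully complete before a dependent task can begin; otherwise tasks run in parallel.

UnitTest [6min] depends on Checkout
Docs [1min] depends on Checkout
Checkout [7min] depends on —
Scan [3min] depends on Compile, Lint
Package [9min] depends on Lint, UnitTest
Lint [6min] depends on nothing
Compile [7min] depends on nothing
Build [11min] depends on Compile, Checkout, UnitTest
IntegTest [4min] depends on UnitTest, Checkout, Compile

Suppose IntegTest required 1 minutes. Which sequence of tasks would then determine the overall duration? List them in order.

Checkout, UnitTest, Build

Critical path before the change: Checkout→UnitTest→Build = 7+6+11 = 24 giving 24 minutes.
IntegTest has 7 minutes of float (longest path through it is 17).
That remains the longest chain; total 24 minutes.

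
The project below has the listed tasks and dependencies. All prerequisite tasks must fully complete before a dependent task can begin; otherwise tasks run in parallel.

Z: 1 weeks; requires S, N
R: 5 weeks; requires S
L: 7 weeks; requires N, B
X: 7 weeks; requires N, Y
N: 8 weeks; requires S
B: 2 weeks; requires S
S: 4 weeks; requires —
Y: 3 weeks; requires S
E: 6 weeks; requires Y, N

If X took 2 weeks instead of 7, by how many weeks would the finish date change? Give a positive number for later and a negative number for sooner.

The binding path is S→N→X = 4+8+7 = 19; finish at 19 weeks.
X lies on that path, so at 2 weeks the path becomes 14 weeks.
The binding chain switches to S→N→L = 4+8+7 = 19; finish 19 weeks.
Change in finish: 19 − 19 = +0 weeks.

0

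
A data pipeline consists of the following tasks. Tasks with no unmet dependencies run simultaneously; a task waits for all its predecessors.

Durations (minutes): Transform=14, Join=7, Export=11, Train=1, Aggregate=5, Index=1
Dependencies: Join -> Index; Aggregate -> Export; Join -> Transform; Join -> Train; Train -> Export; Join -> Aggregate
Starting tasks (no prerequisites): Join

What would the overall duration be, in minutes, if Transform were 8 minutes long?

23

The binding path is Join→Aggregate→Export = 7+5+11 = 23; finish at 23 minutes.
Transform has 2 minutes of float (longest path through it is 21).
The critical path is still Join→Aggregate→Export; finish is now 23 minutes.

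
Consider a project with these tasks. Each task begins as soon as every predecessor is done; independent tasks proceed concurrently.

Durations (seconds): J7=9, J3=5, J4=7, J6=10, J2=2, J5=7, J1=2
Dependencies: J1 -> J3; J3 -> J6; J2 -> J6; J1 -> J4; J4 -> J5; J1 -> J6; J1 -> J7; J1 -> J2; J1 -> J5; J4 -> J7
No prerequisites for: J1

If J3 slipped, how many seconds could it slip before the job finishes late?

1

J1→J4→J7 = 2+7+9 = 18 sets the makespan at 18 seconds.
Longest path through J3: 17 seconds (earliest finish 7, latest finish 8).
Slack of J3 = 3 − 2 = 1 second.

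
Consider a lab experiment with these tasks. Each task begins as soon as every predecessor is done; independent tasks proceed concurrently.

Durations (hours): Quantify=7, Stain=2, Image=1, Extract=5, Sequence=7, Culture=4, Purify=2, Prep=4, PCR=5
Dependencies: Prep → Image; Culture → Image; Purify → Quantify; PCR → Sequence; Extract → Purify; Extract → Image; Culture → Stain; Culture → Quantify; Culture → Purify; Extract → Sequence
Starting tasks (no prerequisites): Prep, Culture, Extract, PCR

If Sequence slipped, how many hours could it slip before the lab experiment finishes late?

The longest chain is Extract→Purify→Quantify = 5+2+7 = 14; overall finish 14 hours.
The longest chain containing Sequence totals 12 hours.
Slack of Sequence = 7 − 5 = 2 hours.

2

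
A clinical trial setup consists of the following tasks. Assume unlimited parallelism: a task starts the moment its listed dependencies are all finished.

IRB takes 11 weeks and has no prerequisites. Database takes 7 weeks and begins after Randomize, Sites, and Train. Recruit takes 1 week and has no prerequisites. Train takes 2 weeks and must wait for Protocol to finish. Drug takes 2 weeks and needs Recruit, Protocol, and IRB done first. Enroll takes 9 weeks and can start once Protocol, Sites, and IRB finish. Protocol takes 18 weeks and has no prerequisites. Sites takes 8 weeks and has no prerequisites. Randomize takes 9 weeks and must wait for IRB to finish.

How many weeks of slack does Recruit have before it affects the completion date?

24

The longest chain is Protocol→Train→Database = 18+2+7 = 27; overall finish 27 weeks.
Recruit finishes as early as 1 and must finish by 25.
So Recruit can slip 25 − 1 = 24 weeks.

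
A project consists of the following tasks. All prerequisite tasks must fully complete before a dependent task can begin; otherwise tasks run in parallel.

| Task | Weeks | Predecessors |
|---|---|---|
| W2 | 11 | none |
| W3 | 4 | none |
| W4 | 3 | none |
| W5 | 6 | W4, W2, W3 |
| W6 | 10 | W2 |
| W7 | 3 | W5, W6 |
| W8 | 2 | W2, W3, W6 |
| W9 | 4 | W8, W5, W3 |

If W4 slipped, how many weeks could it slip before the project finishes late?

The longest chain is W2→W6→W8→W9 = 11+10+2+4 = 27; overall finish 27 weeks.
W4 finishes as early as 3 and must finish by 17.
So W4 can slip 17 − 3 = 14 weeks.

14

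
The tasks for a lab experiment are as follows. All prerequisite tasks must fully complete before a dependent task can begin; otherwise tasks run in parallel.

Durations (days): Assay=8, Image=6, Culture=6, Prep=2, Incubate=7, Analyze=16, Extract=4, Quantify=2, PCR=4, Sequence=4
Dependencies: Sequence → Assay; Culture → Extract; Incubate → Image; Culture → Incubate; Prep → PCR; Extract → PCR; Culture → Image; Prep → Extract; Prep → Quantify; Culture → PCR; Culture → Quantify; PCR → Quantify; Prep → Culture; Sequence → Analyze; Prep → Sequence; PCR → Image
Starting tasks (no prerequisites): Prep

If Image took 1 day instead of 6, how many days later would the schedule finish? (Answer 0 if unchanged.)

0

Actual critical path: Prep→Culture→Extract→PCR→Image = 2+6+4+4+6 = 22 ⇒ 22 days.
Image is on the critical path; changing it to 1 makes that path 17 days.
Now Prep→Sequence→Analyze = 2+4+16 = 22 is longest, so the finish becomes 22 days.
Change in finish: 22 − 22 = +0 days.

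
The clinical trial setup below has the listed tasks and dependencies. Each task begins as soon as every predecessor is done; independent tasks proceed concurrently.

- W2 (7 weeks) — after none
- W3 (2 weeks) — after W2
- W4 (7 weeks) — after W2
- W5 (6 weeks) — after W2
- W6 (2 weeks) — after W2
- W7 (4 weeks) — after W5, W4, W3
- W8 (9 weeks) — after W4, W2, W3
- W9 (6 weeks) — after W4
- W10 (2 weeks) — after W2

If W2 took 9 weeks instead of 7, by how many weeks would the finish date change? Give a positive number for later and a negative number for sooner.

2

Actual critical path: W2→W4→W8 = 7+7+9 = 23 ⇒ 23 weeks.
Since W2 is critical, the +2 change carries straight to that chain (now 25 weeks).
The critical path is still W2→W4→W8; finish is now 25 weeks.
Change in finish: 25 − 23 = +2 weeks.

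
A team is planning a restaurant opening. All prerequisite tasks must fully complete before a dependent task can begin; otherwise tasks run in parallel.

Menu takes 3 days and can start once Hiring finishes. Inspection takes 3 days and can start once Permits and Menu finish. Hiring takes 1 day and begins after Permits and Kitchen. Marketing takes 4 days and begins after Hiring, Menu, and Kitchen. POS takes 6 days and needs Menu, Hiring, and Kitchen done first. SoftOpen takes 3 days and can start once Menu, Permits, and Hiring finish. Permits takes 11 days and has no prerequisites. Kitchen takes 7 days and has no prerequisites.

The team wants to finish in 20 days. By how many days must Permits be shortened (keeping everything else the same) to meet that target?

Current finish: 21 days; target: 20.
Permits is on every critical path, so each day cut from Permits cuts the finish by one (this holds down to a finish of 17).
Need 21 − 20 = 1 day off Permits → Permits becomes 10 days, finish becomes 20.

1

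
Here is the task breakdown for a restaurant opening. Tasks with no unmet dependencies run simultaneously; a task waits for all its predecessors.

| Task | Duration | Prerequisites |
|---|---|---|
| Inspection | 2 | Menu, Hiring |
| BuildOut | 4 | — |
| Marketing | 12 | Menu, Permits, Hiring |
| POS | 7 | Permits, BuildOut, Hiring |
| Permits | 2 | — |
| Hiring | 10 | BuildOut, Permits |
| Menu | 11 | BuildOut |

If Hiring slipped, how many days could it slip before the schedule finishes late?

The longest chain is BuildOut→Menu→Marketing = 4+11+12 = 27; overall finish 27 days.
Hiring finishes as early as 14 and must finish by 15.
Float = 27 − 26 = 1.

1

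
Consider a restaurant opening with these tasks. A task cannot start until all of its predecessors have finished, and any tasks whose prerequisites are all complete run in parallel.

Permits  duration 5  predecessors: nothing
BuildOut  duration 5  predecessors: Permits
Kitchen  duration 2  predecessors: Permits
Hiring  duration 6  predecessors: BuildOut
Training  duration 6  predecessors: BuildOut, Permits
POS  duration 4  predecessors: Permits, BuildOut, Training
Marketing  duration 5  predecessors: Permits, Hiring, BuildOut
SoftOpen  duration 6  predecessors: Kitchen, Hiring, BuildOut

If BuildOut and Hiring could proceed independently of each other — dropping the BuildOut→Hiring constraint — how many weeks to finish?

20

Before: longest chain Permits→BuildOut→Hiring→SoftOpen = 5+5+6+6 = 22, finish 22.
Without BuildOut→Hiring, Hiring's earliest start moves from 10 to 0.
The longest chain is now Permits→BuildOut→Training→POS = 5+5+6+4 = 20, so the project takes 20 weeks.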